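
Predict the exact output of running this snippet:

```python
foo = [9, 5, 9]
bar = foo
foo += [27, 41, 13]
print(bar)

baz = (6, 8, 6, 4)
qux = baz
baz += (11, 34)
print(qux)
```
[9, 5, 9, 27, 41, 13]
(6, 8, 6, 4)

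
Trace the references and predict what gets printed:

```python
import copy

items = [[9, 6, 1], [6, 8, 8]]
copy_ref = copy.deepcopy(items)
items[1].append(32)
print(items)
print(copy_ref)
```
[[9, 6, 1], [6, 8, 8, 32]]
[[9, 6, 1], [6, 8, 8]]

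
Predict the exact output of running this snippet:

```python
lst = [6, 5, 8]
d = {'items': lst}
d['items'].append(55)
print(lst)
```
[6, 5, 8, 55]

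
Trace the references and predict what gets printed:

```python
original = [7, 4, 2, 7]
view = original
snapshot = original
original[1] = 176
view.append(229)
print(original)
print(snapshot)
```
[7, 176, 2, 7, 229]
[7, 176, 2, 7, 229]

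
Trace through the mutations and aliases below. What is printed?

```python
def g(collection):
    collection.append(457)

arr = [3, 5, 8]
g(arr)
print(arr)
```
[3, 5, 8, 457]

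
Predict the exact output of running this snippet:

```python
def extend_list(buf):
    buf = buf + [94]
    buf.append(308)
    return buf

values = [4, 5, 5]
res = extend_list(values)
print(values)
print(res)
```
[4, 5, 5]
[4, 5, 5, 94, 308]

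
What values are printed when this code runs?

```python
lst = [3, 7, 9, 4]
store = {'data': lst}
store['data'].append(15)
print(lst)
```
[3, 7, 9, 4, 15]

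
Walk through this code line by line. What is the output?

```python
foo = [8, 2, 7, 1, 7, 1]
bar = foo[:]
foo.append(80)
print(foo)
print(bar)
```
[8, 2, 7, 1, 7, 1, 80]
[8, 2, 7, 1, 7, 1]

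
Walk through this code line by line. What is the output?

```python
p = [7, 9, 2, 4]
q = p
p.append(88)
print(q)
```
[7, 9, 2, 4, 88]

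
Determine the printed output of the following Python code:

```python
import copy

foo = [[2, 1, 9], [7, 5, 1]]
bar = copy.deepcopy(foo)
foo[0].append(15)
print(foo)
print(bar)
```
[[2, 1, 9, 15], [7, 5, 1]]
[[2, 1, 9], [7, 5, 1]]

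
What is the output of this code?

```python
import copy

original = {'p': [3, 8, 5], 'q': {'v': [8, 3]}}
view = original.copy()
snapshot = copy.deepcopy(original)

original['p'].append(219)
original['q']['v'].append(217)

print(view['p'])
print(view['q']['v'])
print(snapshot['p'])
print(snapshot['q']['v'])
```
[3, 8, 5, 219]
[8, 3, 217]
[3, 8, 5]
[8, 3]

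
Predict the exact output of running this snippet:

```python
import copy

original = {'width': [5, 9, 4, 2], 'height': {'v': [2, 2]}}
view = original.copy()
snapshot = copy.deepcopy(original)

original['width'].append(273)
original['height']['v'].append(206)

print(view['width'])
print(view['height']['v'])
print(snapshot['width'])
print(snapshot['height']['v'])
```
[5, 9, 4, 2, 273]
[2, 2, 206]
[5, 9, 4, 2]
[2, 2]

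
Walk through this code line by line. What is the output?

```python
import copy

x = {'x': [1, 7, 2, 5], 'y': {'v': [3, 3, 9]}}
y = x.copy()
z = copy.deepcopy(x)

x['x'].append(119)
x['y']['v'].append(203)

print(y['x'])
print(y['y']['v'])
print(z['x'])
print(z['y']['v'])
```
[1, 7, 2, 5, 119]
[3, 3, 9, 203]
[1, 7, 2, 5]
[3, 3, 9]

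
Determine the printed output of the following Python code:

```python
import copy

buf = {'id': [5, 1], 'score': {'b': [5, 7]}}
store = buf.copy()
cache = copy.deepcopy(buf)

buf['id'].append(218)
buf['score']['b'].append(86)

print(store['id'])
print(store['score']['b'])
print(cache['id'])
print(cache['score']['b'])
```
[5, 1, 218]
[5, 7, 86]
[5, 1]
[5, 7]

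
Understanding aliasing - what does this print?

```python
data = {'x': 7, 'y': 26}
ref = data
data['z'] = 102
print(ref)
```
{'x': 7, 'y': 26, 'z': 102}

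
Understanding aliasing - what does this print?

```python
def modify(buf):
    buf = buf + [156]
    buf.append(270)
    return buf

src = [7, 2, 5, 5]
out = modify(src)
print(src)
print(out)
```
[7, 2, 5, 5]
[7, 2, 5, 5, 156, 270]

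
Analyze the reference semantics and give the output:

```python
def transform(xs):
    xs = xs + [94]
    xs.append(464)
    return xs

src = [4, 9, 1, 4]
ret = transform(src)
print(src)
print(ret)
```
[4, 9, 1, 4]
[4, 9, 1, 4, 94, 464]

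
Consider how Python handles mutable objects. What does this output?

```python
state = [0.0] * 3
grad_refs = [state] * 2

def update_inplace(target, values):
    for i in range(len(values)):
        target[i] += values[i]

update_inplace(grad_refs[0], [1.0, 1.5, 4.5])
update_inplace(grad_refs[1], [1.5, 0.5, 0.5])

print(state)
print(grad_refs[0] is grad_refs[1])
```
[2.5, 2.0, 5.0]
True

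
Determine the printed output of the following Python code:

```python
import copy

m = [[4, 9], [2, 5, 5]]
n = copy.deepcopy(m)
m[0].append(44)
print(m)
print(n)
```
[[4, 9, 44], [2, 5, 5]]
[[4, 9], [2, 5, 5]]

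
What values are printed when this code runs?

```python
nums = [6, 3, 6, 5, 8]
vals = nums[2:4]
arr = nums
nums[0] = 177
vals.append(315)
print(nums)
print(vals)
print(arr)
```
[177, 3, 6, 5, 8]
[6, 5, 315]
[177, 3, 6, 5, 8]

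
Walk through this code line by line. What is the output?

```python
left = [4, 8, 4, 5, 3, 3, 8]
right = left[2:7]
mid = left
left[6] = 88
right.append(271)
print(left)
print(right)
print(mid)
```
[4, 8, 4, 5, 3, 3, 88]
[4, 5, 3, 3, 8, 271]
[4, 8, 4, 5, 3, 3, 88]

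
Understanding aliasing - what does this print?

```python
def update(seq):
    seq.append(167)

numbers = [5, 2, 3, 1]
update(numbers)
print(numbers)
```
[5, 2, 3, 1, 167]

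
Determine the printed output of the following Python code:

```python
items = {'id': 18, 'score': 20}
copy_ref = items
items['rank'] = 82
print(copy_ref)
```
{'id': 18, 'score': 20, 'rank': 82}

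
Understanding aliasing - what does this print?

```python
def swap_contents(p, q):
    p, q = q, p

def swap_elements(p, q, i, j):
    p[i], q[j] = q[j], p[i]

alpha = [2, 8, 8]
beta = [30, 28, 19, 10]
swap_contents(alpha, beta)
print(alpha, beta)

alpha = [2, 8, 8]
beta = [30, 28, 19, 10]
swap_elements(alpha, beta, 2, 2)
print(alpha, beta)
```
[2, 8, 8] [30, 28, 19, 10]
[2, 8, 19] [30, 28, 8, 10]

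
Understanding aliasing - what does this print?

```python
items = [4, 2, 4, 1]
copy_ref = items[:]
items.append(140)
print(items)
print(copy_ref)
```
[4, 2, 4, 1, 140]
[4, 2, 4, 1]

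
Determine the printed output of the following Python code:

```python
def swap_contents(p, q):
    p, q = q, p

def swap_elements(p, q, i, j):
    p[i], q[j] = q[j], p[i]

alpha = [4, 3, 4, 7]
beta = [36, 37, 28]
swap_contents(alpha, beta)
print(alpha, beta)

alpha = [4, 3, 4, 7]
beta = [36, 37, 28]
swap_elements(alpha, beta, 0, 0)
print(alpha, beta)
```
[4, 3, 4, 7] [36, 37, 28]
[36, 3, 4, 7] [4, 37, 28]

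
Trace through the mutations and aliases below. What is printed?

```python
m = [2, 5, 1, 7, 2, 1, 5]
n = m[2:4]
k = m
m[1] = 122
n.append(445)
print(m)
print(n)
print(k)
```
[2, 122, 1, 7, 2, 1, 5]
[1, 7, 445]
[2, 122, 1, 7, 2, 1, 5]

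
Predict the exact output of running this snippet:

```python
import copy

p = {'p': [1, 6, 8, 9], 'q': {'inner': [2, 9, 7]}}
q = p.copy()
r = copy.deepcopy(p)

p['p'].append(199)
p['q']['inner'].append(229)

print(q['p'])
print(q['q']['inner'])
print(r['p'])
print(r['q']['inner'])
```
[1, 6, 8, 9, 199]
[2, 9, 7, 229]
[1, 6, 8, 9]
[2, 9, 7]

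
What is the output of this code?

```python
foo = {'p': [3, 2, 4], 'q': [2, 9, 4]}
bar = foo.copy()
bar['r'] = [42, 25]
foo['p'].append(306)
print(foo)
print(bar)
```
{'p': [3, 2, 4, 306], 'q': [2, 9, 4]}
{'p': [3, 2, 4, 306], 'q': [2, 9, 4], 'r': [42, 25]}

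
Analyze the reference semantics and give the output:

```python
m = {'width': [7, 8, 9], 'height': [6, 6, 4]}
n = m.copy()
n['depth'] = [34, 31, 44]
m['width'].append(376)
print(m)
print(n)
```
{'width': [7, 8, 9, 376], 'height': [6, 6, 4]}
{'width': [7, 8, 9, 376], 'height': [6, 6, 4], 'depth': [34, 31, 44]}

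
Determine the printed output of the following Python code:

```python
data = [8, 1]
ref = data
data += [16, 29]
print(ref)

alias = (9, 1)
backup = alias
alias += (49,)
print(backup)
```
[8, 1, 16, 29]
(9, 1)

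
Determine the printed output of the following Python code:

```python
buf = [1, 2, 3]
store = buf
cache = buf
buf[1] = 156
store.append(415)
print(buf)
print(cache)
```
[1, 156, 3, 415]
[1, 156, 3, 415]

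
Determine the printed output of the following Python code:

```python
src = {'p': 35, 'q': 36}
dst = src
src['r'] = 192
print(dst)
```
{'p': 35, 'q': 36, 'r': 192}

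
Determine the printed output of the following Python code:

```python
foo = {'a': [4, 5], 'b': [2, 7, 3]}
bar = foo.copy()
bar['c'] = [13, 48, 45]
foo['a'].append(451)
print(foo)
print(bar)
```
{'a': [4, 5, 451], 'b': [2, 7, 3]}
{'a': [4, 5, 451], 'b': [2, 7, 3], 'c': [13, 48, 45]}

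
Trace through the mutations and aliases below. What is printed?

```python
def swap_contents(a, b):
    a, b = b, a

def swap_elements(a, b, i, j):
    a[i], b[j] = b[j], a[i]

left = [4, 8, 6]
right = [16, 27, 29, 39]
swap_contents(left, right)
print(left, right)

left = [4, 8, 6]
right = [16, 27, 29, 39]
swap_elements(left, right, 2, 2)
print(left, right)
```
[4, 8, 6] [16, 27, 29, 39]
[4, 8, 29] [16, 27, 6, 39]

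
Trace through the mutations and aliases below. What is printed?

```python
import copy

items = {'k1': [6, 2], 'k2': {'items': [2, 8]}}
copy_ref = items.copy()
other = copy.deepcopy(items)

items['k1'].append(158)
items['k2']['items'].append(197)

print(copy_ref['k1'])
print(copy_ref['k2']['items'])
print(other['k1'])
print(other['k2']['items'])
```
[6, 2, 158]
[2, 8, 197]
[6, 2]
[2, 8]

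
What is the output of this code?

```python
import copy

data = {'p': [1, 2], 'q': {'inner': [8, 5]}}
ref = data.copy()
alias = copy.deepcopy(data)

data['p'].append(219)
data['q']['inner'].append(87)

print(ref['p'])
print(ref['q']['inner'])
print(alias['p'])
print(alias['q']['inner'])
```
[1, 2, 219]
[8, 5, 87]
[1, 2]
[8, 5]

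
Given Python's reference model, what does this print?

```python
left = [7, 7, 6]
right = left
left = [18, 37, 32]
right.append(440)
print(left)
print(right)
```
[18, 37, 32]
[7, 7, 6, 440]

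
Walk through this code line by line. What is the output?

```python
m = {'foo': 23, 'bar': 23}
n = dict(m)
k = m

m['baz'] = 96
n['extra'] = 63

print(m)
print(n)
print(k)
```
{'foo': 23, 'bar': 23, 'baz': 96}
{'foo': 23, 'bar': 23, 'extra': 63}
{'foo': 23, 'bar': 23, 'baz': 96}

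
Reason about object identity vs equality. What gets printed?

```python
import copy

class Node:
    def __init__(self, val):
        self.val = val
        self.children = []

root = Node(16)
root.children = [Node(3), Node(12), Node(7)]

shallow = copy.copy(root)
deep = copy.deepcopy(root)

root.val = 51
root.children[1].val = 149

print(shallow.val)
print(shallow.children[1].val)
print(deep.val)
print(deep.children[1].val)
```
16
149
16
12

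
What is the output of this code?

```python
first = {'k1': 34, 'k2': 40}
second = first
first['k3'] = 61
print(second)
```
{'k1': 34, 'k2': 40, 'k3': 61}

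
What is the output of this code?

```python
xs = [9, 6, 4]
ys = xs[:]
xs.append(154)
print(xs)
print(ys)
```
[9, 6, 4, 154]
[9, 6, 4]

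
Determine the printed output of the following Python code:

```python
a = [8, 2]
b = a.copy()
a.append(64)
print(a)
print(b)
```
[8, 2, 64]
[8, 2]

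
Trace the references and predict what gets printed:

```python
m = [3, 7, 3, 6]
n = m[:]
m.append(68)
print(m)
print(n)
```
[3, 7, 3, 6, 68]
[3, 7, 3, 6]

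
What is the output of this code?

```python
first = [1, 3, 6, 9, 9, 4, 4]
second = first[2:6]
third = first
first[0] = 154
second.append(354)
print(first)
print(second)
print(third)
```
[154, 3, 6, 9, 9, 4, 4]
[6, 9, 9, 4, 354]
[154, 3, 6, 9, 9, 4, 4]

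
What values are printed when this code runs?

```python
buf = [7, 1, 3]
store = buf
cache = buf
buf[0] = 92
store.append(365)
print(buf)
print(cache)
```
[92, 1, 3, 365]
[92, 1, 3, 365]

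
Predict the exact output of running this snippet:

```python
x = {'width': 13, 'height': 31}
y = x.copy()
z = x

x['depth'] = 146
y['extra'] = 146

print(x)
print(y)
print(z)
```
{'width': 13, 'height': 31, 'depth': 146}
{'width': 13, 'height': 31, 'extra': 146}
{'width': 13, 'height': 31, 'depth': 146}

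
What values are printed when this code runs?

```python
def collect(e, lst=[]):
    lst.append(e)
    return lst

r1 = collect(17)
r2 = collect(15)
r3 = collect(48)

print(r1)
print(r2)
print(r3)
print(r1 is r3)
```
[17, 15, 48]
[17, 15, 48]
[17, 15, 48]
True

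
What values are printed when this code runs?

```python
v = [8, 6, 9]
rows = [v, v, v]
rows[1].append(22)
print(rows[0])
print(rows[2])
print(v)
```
[8, 6, 9, 22]
[8, 6, 9, 22]
[8, 6, 9, 22]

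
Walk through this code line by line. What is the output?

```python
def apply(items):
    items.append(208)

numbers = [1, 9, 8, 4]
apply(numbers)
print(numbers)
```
[1, 9, 8, 4, 208]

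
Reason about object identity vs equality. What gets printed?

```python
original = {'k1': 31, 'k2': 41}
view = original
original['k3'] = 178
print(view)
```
{'k1': 31, 'k2': 41, 'k3': 178}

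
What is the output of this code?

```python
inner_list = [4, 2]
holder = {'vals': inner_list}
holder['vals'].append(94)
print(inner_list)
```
[4, 2, 94]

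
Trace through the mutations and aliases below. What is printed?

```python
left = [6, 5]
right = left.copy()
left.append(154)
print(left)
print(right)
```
[6, 5, 154]
[6, 5]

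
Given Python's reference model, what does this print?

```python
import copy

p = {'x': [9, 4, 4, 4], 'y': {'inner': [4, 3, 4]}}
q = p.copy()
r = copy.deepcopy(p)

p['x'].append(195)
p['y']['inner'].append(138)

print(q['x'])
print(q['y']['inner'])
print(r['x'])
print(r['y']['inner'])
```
[9, 4, 4, 4, 195]
[4, 3, 4, 138]
[9, 4, 4, 4]
[4, 3, 4]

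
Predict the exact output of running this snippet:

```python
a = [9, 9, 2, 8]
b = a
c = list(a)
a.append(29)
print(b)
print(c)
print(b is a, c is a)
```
[9, 9, 2, 8, 29]
[9, 9, 2, 8]
True False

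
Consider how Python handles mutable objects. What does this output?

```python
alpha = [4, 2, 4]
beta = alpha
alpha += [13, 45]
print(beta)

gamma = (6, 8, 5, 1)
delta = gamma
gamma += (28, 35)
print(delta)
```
[4, 2, 4, 13, 45]
(6, 8, 5, 1)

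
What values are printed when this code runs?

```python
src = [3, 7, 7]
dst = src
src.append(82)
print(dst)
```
[3, 7, 7, 82]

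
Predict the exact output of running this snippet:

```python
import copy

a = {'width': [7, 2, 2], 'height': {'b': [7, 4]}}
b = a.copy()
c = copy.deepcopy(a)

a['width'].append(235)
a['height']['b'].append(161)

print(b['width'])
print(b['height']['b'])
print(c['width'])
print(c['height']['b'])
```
[7, 2, 2, 235]
[7, 4, 161]
[7, 2, 2]
[7, 4]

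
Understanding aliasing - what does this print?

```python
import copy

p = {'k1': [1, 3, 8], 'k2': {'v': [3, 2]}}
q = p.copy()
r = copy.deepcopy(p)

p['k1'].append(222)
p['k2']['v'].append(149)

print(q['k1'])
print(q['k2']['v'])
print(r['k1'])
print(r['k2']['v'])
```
[1, 3, 8, 222]
[3, 2, 149]
[1, 3, 8]
[3, 2]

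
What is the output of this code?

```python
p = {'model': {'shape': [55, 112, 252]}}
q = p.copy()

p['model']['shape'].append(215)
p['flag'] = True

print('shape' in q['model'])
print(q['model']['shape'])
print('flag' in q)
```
True
[55, 112, 252, 215]
False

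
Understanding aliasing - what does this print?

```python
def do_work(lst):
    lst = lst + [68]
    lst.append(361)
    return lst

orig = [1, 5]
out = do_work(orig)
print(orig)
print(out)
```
[1, 5]
[1, 5, 68, 361]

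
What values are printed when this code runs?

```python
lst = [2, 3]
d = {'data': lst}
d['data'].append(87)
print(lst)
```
[2, 3, 87]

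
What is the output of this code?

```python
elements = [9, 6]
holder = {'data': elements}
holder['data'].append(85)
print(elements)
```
[9, 6, 85]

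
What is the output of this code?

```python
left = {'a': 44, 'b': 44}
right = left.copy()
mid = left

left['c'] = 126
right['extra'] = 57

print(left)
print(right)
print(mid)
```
{'a': 44, 'b': 44, 'c': 126}
{'a': 44, 'b': 44, 'extra': 57}
{'a': 44, 'b': 44, 'c': 126}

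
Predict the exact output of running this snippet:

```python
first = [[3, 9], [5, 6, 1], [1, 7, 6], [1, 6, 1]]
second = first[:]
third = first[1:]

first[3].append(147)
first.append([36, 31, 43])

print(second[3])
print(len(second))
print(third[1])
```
[1, 6, 1, 147]
4
[1, 7, 6]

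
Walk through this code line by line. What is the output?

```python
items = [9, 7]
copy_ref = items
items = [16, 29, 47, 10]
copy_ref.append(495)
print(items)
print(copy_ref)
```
[16, 29, 47, 10]
[9, 7, 495]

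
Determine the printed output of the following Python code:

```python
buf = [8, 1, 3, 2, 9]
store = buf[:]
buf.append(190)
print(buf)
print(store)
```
[8, 1, 3, 2, 9, 190]
[8, 1, 3, 2, 9]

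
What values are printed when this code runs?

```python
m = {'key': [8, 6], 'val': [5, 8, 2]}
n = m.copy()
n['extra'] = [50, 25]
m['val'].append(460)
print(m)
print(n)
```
{'key': [8, 6], 'val': [5, 8, 2, 460]}
{'key': [8, 6], 'val': [5, 8, 2, 460], 'extra': [50, 25]}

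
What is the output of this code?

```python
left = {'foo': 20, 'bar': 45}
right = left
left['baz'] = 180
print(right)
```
{'foo': 20, 'bar': 45, 'baz': 180}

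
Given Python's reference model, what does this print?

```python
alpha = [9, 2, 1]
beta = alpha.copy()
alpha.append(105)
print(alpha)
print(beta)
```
[9, 2, 1, 105]
[9, 2, 1]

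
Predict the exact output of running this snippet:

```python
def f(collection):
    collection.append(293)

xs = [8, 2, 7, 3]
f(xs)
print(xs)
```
[8, 2, 7, 3, 293]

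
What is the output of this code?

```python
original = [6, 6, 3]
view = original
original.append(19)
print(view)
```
[6, 6, 3, 19]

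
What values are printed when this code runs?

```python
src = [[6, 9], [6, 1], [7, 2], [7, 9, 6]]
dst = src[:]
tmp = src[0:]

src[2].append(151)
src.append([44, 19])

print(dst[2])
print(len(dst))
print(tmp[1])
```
[7, 2, 151]
4
[6, 1]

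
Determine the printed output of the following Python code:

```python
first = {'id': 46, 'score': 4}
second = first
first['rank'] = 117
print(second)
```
{'id': 46, 'score': 4, 'rank': 117}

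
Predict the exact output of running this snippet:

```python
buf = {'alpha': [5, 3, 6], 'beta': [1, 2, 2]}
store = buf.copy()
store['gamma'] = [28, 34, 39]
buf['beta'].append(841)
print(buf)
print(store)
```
{'alpha': [5, 3, 6], 'beta': [1, 2, 2, 841]}
{'alpha': [5, 3, 6], 'beta': [1, 2, 2, 841], 'gamma': [28, 34, 39]}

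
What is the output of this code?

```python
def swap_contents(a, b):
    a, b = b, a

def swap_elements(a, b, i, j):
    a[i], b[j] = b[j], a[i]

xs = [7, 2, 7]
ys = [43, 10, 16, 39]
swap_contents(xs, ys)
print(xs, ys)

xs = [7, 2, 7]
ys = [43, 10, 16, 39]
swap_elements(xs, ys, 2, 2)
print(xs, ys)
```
[7, 2, 7] [43, 10, 16, 39]
[7, 2, 16] [43, 10, 7, 39]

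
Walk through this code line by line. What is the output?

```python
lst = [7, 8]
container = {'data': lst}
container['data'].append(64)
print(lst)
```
[7, 8, 64]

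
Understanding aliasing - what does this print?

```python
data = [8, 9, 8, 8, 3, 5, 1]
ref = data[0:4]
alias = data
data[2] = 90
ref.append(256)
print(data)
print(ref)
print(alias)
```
[8, 9, 90, 8, 3, 5, 1]
[8, 9, 8, 8, 256]
[8, 9, 90, 8, 3, 5, 1]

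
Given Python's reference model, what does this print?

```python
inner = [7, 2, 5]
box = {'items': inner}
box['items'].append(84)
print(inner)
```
[7, 2, 5, 84]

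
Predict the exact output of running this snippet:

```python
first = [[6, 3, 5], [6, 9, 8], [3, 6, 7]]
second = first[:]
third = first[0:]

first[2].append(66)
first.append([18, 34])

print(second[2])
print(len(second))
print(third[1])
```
[3, 6, 7, 66]
3
[6, 9, 8]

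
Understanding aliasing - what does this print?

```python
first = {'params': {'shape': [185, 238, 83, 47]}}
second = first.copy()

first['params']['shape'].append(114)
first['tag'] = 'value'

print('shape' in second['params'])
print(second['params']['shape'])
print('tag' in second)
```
True
[185, 238, 83, 47, 114]
False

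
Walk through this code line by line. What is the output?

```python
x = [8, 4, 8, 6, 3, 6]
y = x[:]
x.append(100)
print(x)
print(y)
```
[8, 4, 8, 6, 3, 6, 100]
[8, 4, 8, 6, 3, 6]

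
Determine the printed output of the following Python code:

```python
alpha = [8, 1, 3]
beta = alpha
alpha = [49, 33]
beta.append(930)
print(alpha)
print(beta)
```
[49, 33]
[8, 1, 3, 930]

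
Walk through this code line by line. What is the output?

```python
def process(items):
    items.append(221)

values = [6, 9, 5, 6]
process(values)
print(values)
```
[6, 9, 5, 6, 221]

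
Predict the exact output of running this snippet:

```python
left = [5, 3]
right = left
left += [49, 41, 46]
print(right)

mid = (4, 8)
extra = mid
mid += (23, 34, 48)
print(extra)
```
[5, 3, 49, 41, 46]
(4, 8)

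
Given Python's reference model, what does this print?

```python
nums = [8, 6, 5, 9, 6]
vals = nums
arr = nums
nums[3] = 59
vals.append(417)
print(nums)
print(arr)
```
[8, 6, 5, 59, 6, 417]
[8, 6, 5, 59, 6, 417]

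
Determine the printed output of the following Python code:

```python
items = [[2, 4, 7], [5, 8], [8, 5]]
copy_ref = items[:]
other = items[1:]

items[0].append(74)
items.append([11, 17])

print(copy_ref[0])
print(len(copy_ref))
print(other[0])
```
[2, 4, 7, 74]
3
[5, 8]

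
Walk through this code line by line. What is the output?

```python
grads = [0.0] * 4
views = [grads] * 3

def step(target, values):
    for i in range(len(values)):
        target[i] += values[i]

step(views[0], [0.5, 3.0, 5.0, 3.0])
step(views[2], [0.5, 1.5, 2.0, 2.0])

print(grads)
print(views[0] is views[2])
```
[1.0, 4.5, 7.0, 5.0]
True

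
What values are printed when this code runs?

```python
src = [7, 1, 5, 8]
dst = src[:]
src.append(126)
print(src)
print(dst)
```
[7, 1, 5, 8, 126]
[7, 1, 5, 8]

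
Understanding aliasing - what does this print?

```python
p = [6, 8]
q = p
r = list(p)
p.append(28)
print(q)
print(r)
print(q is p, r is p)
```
[6, 8, 28]
[6, 8]
True False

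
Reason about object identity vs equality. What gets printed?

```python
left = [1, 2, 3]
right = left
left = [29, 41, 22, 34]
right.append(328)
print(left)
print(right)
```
[29, 41, 22, 34]
[1, 2, 3, 328]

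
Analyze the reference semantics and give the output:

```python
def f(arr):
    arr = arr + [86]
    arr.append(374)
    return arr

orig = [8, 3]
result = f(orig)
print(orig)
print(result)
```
[8, 3]
[8, 3, 86, 374]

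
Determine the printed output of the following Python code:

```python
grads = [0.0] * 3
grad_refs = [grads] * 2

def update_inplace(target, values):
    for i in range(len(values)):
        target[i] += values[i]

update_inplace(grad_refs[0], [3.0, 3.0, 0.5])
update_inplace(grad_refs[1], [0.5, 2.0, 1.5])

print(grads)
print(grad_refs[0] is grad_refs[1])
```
[3.5, 5.0, 2.0]
True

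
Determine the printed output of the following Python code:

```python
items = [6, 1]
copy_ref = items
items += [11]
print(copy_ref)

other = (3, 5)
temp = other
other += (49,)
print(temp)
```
[6, 1, 11]
(3, 5)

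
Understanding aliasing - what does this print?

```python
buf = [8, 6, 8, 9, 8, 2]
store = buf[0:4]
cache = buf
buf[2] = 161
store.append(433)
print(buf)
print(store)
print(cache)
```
[8, 6, 161, 9, 8, 2]
[8, 6, 8, 9, 433]
[8, 6, 161, 9, 8, 2]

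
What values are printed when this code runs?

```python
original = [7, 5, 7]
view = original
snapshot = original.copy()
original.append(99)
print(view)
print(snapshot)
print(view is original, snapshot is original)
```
[7, 5, 7, 99]
[7, 5, 7]
True False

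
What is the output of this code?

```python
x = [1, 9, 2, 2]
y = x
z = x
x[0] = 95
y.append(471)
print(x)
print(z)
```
[95, 9, 2, 2, 471]
[95, 9, 2, 2, 471]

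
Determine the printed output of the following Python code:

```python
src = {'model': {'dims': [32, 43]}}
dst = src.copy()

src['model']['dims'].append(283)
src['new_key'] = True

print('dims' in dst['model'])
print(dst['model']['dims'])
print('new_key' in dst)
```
True
[32, 43, 283]
False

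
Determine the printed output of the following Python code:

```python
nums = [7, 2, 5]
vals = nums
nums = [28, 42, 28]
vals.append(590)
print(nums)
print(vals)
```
[28, 42, 28]
[7, 2, 5, 590]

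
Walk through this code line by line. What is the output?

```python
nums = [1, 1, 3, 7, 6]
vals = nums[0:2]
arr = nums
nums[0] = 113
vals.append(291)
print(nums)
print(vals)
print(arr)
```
[113, 1, 3, 7, 6]
[1, 1, 291]
[113, 1, 3, 7, 6]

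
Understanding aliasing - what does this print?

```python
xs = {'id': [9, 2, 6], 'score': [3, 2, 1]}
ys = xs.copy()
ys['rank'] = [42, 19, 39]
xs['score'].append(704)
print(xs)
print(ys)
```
{'id': [9, 2, 6], 'score': [3, 2, 1, 704]}
{'id': [9, 2, 6], 'score': [3, 2, 1, 704], 'rank': [42, 19, 39]}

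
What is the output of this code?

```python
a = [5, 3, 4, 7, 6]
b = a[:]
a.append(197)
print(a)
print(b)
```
[5, 3, 4, 7, 6, 197]
[5, 3, 4, 7, 6]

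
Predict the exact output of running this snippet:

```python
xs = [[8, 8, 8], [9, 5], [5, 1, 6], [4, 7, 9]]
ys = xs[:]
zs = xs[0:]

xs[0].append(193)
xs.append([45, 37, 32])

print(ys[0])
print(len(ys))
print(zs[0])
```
[8, 8, 8, 193]
4
[8, 8, 8, 193]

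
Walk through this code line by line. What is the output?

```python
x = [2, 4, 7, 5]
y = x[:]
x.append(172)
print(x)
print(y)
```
[2, 4, 7, 5, 172]
[2, 4, 7, 5]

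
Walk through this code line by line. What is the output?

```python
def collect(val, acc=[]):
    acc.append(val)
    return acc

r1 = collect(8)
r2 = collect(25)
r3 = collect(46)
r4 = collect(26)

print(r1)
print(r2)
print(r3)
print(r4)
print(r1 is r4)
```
[8, 25, 46, 26]
[8, 25, 46, 26]
[8, 25, 46, 26]
[8, 25, 46, 26]
True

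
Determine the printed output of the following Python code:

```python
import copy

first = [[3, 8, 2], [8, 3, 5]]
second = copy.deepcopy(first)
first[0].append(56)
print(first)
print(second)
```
[[3, 8, 2, 56], [8, 3, 5]]
[[3, 8, 2], [8, 3, 5]]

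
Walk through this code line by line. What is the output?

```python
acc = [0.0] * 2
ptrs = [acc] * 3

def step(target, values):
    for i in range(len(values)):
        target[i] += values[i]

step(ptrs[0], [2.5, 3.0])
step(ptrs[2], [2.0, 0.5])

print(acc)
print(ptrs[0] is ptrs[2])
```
[4.5, 3.5]
True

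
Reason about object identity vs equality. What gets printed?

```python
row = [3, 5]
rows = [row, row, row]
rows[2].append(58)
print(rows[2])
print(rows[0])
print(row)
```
[3, 5, 58]
[3, 5, 58]
[3, 5, 58]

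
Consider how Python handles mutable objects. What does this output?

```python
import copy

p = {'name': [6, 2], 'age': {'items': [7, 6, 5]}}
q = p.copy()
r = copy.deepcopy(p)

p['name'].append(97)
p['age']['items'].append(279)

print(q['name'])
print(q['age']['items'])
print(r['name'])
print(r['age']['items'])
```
[6, 2, 97]
[7, 6, 5, 279]
[6, 2]
[7, 6, 5]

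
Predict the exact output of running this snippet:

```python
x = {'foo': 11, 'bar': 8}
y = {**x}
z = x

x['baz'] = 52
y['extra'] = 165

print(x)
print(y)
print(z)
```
{'foo': 11, 'bar': 8, 'baz': 52}
{'foo': 11, 'bar': 8, 'extra': 165}
{'foo': 11, 'bar': 8, 'baz': 52}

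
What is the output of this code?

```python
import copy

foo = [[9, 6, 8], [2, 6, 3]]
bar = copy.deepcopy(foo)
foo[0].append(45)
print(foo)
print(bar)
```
[[9, 6, 8, 45], [2, 6, 3]]
[[9, 6, 8], [2, 6, 3]]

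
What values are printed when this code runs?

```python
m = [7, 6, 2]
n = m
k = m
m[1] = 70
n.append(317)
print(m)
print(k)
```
[7, 70, 2, 317]
[7, 70, 2, 317]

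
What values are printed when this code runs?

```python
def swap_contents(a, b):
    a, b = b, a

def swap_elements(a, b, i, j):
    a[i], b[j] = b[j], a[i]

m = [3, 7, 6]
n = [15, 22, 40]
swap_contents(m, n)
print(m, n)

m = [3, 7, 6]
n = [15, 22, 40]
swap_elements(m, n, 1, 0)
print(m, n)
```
[3, 7, 6] [15, 22, 40]
[3, 15, 6] [7, 22, 40]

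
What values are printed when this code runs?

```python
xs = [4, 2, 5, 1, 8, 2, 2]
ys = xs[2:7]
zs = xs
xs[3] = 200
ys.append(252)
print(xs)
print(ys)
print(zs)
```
[4, 2, 5, 200, 8, 2, 2]
[5, 1, 8, 2, 2, 252]
[4, 2, 5, 200, 8, 2, 2]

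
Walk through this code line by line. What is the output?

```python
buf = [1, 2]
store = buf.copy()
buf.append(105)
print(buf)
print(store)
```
[1, 2, 105]
[1, 2]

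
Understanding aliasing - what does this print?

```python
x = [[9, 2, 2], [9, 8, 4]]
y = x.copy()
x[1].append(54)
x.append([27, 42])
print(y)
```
[[9, 2, 2], [9, 8, 4, 54]]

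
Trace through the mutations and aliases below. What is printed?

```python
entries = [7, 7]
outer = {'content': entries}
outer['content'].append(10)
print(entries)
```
[7, 7, 10]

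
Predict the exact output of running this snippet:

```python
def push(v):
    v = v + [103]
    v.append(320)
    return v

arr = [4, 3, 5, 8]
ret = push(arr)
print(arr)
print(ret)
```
[4, 3, 5, 8]
[4, 3, 5, 8, 103, 320]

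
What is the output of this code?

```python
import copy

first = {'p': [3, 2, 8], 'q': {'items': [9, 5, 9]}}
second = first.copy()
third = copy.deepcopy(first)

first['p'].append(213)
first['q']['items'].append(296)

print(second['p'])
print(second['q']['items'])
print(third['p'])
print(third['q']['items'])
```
[3, 2, 8, 213]
[9, 5, 9, 296]
[3, 2, 8]
[9, 5, 9]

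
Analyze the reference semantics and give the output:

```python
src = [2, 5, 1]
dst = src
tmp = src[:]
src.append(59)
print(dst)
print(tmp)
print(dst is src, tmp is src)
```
[2, 5, 1, 59]
[2, 5, 1]
True False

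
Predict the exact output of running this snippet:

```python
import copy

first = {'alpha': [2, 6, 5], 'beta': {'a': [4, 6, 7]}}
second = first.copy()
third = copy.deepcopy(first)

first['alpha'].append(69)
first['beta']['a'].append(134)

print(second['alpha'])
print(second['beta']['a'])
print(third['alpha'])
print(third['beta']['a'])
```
[2, 6, 5, 69]
[4, 6, 7, 134]
[2, 6, 5]
[4, 6, 7]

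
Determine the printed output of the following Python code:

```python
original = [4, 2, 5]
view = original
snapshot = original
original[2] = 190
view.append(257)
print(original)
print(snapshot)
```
[4, 2, 190, 257]
[4, 2, 190, 257]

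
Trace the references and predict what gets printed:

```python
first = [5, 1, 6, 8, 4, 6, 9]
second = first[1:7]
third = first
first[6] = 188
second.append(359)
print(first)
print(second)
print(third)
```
[5, 1, 6, 8, 4, 6, 188]
[1, 6, 8, 4, 6, 9, 359]
[5, 1, 6, 8, 4, 6, 188]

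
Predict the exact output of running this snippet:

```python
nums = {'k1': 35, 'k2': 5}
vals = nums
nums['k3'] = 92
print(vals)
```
{'k1': 35, 'k2': 5, 'k3': 92}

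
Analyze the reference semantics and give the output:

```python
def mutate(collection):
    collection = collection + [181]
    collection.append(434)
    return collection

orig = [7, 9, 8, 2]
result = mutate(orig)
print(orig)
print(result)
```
[7, 9, 8, 2]
[7, 9, 8, 2, 181, 434]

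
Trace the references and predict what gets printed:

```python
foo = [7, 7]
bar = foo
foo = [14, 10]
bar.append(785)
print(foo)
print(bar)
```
[14, 10]
[7, 7, 785]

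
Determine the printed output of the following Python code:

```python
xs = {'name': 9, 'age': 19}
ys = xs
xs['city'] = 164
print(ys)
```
{'name': 9, 'age': 19, 'city': 164}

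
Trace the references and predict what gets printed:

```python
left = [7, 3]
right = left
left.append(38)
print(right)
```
[7, 3, 38]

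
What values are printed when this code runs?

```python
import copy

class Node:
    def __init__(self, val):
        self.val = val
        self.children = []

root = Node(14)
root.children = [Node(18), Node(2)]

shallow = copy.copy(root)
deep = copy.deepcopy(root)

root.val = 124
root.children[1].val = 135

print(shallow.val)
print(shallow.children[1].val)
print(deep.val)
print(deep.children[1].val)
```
14
135
14
2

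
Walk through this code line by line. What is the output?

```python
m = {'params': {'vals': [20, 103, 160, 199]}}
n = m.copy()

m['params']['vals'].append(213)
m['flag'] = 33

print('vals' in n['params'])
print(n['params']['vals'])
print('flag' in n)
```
True
[20, 103, 160, 199, 213]
False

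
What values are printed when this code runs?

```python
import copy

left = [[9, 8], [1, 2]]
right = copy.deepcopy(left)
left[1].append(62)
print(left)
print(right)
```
[[9, 8], [1, 2, 62]]
[[9, 8], [1, 2]]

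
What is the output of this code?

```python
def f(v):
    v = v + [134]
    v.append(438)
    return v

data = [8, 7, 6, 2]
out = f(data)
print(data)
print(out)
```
[8, 7, 6, 2]
[8, 7, 6, 2, 134, 438]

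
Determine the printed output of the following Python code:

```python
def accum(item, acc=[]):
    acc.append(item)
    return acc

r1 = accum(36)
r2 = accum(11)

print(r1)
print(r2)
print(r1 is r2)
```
[36, 11]
[36, 11]
True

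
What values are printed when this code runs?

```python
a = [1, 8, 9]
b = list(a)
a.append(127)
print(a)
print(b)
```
[1, 8, 9, 127]
[1, 8, 9]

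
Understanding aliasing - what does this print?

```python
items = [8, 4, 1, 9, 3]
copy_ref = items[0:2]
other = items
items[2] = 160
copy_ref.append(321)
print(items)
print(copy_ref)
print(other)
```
[8, 4, 160, 9, 3]
[8, 4, 321]
[8, 4, 160, 9, 3]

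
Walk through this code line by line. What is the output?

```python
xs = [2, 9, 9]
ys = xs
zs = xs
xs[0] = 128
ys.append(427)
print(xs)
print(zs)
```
[128, 9, 9, 427]
[128, 9, 9, 427]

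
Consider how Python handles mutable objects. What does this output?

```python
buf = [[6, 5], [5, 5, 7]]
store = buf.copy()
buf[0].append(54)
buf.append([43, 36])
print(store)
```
[[6, 5, 54], [5, 5, 7]]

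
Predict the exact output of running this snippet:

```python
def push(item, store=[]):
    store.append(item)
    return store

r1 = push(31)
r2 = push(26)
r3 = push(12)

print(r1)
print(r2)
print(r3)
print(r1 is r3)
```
[31, 26, 12]
[31, 26, 12]
[31, 26, 12]
True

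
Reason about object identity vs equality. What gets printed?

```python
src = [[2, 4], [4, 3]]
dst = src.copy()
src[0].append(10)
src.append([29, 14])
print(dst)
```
[[2, 4, 10], [4, 3]]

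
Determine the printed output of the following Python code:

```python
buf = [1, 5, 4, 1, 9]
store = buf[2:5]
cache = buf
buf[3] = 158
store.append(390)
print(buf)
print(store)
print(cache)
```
[1, 5, 4, 158, 9]
[4, 1, 9, 390]
[1, 5, 4, 158, 9]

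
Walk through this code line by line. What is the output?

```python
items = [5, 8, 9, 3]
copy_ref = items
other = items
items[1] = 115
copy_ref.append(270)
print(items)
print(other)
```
[5, 115, 9, 3, 270]
[5, 115, 9, 3, 270]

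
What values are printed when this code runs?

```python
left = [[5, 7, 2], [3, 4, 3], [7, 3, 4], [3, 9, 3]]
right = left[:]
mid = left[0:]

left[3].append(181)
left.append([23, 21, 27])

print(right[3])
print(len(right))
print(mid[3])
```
[3, 9, 3, 181]
4
[3, 9, 3, 181]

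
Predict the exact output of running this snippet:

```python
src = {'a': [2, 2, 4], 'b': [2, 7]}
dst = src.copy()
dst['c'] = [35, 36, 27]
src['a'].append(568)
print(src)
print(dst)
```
{'a': [2, 2, 4, 568], 'b': [2, 7]}
{'a': [2, 2, 4, 568], 'b': [2, 7], 'c': [35, 36, 27]}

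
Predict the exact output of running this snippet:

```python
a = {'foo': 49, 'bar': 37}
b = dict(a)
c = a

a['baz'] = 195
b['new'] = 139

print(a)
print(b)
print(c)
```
{'foo': 49, 'bar': 37, 'baz': 195}
{'foo': 49, 'bar': 37, 'new': 139}
{'foo': 49, 'bar': 37, 'baz': 195}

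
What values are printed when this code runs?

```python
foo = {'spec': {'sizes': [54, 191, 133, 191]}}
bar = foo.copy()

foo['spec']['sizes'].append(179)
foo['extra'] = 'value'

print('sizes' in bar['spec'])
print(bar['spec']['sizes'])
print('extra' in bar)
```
True
[54, 191, 133, 191, 179]
False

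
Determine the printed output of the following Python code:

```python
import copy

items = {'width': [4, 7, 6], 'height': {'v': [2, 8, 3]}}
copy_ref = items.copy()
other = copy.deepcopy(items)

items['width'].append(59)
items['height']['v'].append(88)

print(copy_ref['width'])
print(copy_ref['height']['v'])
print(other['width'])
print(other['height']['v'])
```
[4, 7, 6, 59]
[2, 8, 3, 88]
[4, 7, 6]
[2, 8, 3]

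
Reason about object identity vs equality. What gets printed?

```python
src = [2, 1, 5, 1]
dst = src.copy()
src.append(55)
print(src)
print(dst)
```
[2, 1, 5, 1, 55]
[2, 1, 5, 1]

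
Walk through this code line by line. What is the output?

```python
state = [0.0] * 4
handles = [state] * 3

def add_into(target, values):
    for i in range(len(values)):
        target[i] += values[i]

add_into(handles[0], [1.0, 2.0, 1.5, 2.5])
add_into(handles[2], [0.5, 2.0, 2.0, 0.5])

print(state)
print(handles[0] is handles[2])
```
[1.5, 4.0, 3.5, 3.0]
True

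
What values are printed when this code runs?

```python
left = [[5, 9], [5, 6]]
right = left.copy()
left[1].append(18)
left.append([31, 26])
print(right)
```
[[5, 9], [5, 6, 18]]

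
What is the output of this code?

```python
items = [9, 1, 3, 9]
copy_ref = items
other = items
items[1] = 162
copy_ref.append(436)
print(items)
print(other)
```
[9, 162, 3, 9, 436]
[9, 162, 3, 9, 436]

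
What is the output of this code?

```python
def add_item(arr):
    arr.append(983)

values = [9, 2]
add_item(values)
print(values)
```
[9, 2, 983]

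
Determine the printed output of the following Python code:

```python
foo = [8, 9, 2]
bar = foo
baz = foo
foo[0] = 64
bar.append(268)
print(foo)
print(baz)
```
[64, 9, 2, 268]
[64, 9, 2, 268]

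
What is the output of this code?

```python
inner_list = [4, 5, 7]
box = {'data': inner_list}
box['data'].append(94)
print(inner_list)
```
[4, 5, 7, 94]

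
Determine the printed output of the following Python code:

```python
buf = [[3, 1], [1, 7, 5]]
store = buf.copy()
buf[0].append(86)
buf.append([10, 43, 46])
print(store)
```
[[3, 1, 86], [1, 7, 5]]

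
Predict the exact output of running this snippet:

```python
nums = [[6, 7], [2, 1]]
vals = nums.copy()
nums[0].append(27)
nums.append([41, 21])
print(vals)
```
[[6, 7, 27], [2, 1]]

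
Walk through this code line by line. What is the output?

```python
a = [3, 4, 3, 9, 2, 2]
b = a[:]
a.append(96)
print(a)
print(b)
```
[3, 4, 3, 9, 2, 2, 96]
[3, 4, 3, 9, 2, 2]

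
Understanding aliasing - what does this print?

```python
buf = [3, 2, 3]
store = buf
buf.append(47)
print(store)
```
[3, 2, 3, 47]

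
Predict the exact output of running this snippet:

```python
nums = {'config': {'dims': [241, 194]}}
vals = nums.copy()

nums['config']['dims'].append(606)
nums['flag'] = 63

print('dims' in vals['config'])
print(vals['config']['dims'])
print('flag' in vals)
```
True
[241, 194, 606]
False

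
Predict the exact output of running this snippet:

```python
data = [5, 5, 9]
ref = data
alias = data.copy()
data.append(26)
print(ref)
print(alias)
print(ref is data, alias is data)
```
[5, 5, 9, 26]
[5, 5, 9]
True False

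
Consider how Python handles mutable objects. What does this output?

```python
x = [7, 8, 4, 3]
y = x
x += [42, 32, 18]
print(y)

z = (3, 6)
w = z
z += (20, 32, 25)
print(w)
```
[7, 8, 4, 3, 42, 32, 18]
(3, 6)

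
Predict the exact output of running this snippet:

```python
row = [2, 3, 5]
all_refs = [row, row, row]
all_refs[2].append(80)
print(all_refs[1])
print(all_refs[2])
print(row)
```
[2, 3, 5, 80]
[2, 3, 5, 80]
[2, 3, 5, 80]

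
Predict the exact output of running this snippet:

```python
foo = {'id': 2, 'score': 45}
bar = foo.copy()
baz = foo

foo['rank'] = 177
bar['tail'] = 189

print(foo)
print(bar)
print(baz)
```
{'id': 2, 'score': 45, 'rank': 177}
{'id': 2, 'score': 45, 'tail': 189}
{'id': 2, 'score': 45, 'rank': 177}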